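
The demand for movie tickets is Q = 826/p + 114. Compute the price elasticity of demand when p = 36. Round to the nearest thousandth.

-0.168

At p = 36, Q = 136.9444.
dQ/dp = −826/p² = −0.6373.
Point elasticity E = (dQ/dp)·(p/Q) = -0.6373 × 36/136.9444 ≈ -0.168.
|E| < 1, so demand is inelastic at this price.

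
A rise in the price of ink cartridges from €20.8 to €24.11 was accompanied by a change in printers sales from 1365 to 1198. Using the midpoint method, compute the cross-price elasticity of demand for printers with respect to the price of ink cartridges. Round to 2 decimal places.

-0.88

%ΔQ_x = (1198 − 1365)/[(1365+1198)/2] = -167/1281.5 ≈ -0.1303.
%ΔP_y = (24.11 − 20.8)/[(20.8+24.11)/2] ≈ 0.1474.
E_xy = -0.1303/0.1474 ≈ -0.88.
E_xy < 0, so printers and ink cartridges are complements.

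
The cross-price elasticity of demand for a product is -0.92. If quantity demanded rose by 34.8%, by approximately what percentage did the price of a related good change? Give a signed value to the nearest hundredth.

%ΔQ ≈ E × %ΔP_y ⇒ %ΔP_y = %ΔQ / E = (34.8%)/(-0.92) ≈ -37.83%.

-37.83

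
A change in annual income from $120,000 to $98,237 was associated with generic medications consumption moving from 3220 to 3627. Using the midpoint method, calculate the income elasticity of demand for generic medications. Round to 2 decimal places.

%ΔQ = (3627 − 3220)/[(3220+3627)/2] = 407/3423.5 ≈ 0.1189.
%ΔY = (98,237 − 120,000)/[(120,000+98,237)/2] = -21763/109118.5 ≈ -0.1994.
E_I = %ΔQ/%ΔY ≈ -0.60.
E_I < 0: inferior good.

-0.60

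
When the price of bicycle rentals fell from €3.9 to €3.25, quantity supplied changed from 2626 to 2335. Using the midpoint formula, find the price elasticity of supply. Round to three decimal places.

%ΔQ = (2335 − 2626)/[(2626 + 2335)/2] = -291/2480.5 ≈ -0.1173.
%Δp = (3.25 − 3.9)/[(3.9 + 3.25)/2] = -0.65/3.575 ≈ -0.1818.
Arc elasticity E = %ΔQ/%Δp ≈ -0.1173/-0.1818 ≈ 0.645.
|E| < 1: supply is inelastic over this range.

0.645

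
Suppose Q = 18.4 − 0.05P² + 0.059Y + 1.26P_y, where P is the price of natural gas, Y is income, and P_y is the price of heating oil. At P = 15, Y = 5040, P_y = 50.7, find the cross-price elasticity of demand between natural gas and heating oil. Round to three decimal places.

0.173

Evaluating quantity at (P, Y, P_y) gives Q = 18.4 − 0.05(15)² + 0.059(5040) + 1.26(50.7) = 18.4 − 11.25 + 297.36 + 63.882 = 368.392.
∂Q/∂P_y = +1.26, so E_xy = 1.26·(50.7/368.392) ≈ 0.173.
E_xy > 0: the goods are substitutes.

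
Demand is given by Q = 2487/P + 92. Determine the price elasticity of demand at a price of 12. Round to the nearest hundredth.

At P = 12, Q = 299.25.
dQ/dP = −2487/P² = −17.2708.
Point elasticity E = (dQ/dP)·(P/Q) = -17.2708 × 12/299.25 ≈ -0.69.
|E| < 1, so demand is inelastic at this price.

-0.69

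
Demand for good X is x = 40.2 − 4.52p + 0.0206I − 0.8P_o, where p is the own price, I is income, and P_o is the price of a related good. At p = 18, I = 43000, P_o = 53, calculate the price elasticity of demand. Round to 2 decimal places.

Evaluating quantity at (p, I, P_o) gives x = 40.2 − 4.52(18) + 0.0206(43000) − 0.8(53) = 40.2 − 81.36 + 885.8 − 42.4 = 802.24.
∂x/∂p = −4.52, so E_p = (−4.52)·(18/802.24) ≈ -0.10.
|E_p| < 1: demand is inelastic.

-0.10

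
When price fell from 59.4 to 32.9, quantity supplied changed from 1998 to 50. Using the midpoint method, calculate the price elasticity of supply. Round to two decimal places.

3.31

%ΔQ = (50 − 1998)/[(1998 + 50)/2] = -1948/1024 ≈ -1.9023.
%Δp = (32.9 − 59.4)/[(59.4 + 32.9)/2] = -26.5/46.15 ≈ -0.5742.
Arc elasticity E = %ΔQ/%Δp ≈ -1.9023/-0.5742 ≈ 3.31.
|E| > 1: supply is elastic over this range.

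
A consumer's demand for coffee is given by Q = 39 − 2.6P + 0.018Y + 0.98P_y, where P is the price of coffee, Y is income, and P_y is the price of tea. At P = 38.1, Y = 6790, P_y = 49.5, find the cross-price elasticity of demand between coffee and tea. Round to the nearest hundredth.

First evaluate Q: 39 − 2.6(38.1) + 0.018(6790) + 0.98(49.5) = 39 − 99.06 + 122.22 + 48.51 = 110.67.
∂Q/∂P_y = +0.98, so E_xy = 0.98·(49.5/110.67) ≈ 0.44.
E_xy > 0: the goods are substitutes.

0.44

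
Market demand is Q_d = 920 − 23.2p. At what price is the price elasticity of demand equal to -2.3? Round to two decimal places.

Set −bp/(a − bp) = −2.3 ⇒ bp = 2.3(a − bp) ⇒ bp(1+2.3) = 2.3·a.
p = 2.3·920/(23.2·3.3) ≈ 27.64.

27.64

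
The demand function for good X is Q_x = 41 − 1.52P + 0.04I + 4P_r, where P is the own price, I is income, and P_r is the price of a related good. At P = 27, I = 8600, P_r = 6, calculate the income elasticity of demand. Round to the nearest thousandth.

0.935

Substituting, Q_x = 41 − 1.52(27) + 0.04(8600) + 4(6) = 41 − 41.04 + 344 + 24 = 367.96.
∂Q_x/∂I = +0.04, so E_I = 0.04·(8600/367.96) ≈ 0.935.
E_I ∈ (0,1): normal good (necessity).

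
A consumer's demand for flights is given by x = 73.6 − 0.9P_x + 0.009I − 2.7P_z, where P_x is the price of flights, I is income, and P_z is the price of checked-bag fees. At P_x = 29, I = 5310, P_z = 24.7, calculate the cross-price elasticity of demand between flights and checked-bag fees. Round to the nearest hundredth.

First evaluate x: 73.6 − 0.9(29) + 0.009(5310) − 2.7(24.7) = 73.6 − 26.1 + 47.79 − 66.69 = 28.6.
∂x/∂P_z = −2.7, so E_xy = -2.7·(24.7/28.6) ≈ -2.33.
E_xy < 0: the goods are complements.

-2.33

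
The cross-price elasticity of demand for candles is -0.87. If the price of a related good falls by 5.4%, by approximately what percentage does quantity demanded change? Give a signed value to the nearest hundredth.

4.70

%ΔQ ≈ E × %ΔP_y = (-0.87) × (-5.4%) ≈ 4.70%.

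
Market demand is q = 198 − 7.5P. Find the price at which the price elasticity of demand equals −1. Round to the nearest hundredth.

13.20

For linear demand q = a − bP, E = −bP/(a − bP). |E| = 1 ⇒ bP = a − bP ⇒ P = a/(2b).
P = 198/(2·7.5) = 13.20.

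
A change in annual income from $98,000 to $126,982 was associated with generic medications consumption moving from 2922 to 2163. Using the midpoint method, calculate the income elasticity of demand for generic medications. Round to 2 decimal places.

-1.16

%ΔQ = (2163 − 2922)/[(2922+2163)/2] = -759/2542.5 ≈ -0.2985.
%ΔY = (126,982 − 98,000)/[(98,000+126,982)/2] = 28982/112491 ≈ 0.2576.
E_I = %ΔQ/%ΔY ≈ -1.16.
E_I < 0: inferior good.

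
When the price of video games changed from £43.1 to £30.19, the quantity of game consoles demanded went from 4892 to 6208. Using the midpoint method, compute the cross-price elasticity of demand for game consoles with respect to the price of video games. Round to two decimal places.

%ΔQ_x = (6208 − 4892)/[(4892+6208)/2] = 1316/5550 ≈ 0.2371.
%ΔP_y = (30.19 − 43.1)/[(43.1+30.19)/2] ≈ -0.3523.
E_xy = 0.2371/-0.3523 ≈ -0.67.
E_xy < 0, so game consoles and video games are complements.

-0.67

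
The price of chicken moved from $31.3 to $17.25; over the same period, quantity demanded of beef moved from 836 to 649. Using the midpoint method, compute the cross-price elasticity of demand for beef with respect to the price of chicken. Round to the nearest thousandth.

%ΔQ_x = (649 − 836)/[(836+649)/2] = -187/742.5 ≈ -0.2519.
%ΔP_y = (17.25 − 31.3)/[(31.3+17.25)/2] ≈ -0.5788.
E_xy = -0.2519/-0.5788 ≈ 0.435.
E_xy > 0, so beef and chicken are substitutes.

0.435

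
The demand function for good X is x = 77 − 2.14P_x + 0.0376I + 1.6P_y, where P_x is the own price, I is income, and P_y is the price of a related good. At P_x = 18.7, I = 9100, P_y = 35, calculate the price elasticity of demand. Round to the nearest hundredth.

At the given point, x = 77 − 2.14(18.7) + 0.0376(9100) + 1.6(35) = 77 − 40.018 + 342.16 + 56 = 435.142.
∂x/∂P_x = −2.14, so E_p = (−2.14)·(18.7/435.142) ≈ -0.09.
|E_p| < 1: demand is inelastic.

-0.09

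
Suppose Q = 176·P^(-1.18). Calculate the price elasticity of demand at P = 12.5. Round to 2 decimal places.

-1.18

For a Cobb–Douglas (constant-elasticity) form Q = A·P^α·…, the elasticity with respect to P equals the exponent α at every point.
Here the exponent on P is -1.18, so the price elasticity of demand is -1.18.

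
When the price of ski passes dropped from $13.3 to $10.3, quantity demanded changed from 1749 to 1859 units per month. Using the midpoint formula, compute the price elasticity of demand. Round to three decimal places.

-0.240

%ΔQ = (1859 − 1749)/[(1749 + 1859)/2] = 110/1804 ≈ 0.0610.
%Δp = (10.3 − 13.3)/[(13.3 + 10.3)/2] = -3/11.8 ≈ -0.2542.
Arc elasticity E = %ΔQ/%Δp ≈ 0.0610/-0.2542 ≈ -0.240.
|E| < 1: demand is inelastic over this range.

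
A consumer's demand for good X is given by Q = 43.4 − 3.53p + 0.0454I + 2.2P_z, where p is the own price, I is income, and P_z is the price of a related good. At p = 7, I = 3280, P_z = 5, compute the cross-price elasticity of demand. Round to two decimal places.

Evaluating quantity at (p, I, P_z) gives Q = 43.4 − 3.53(7) + 0.0454(3280) + 2.2(5) = 43.4 − 24.71 + 148.912 + 11 = 178.602.
∂Q/∂P_z = +2.2, so E_xy = 2.2·(5/178.602) ≈ 0.06.
E_xy > 0: the goods are substitutes.

0.06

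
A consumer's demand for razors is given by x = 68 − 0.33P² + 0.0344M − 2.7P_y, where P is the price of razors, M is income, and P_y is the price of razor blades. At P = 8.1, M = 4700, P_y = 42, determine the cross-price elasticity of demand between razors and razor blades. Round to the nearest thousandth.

-1.198

Substituting, x = 68 − 0.33(8.1)² + 0.0344(4700) − 2.7(42) = 68 − 21.6513 + 161.68 − 113.4 = 94.6287.
∂x/∂P_y = −2.7, so E_xy = -2.7·(42/94.6287) ≈ -1.198.
E_xy < 0: the goods are complements.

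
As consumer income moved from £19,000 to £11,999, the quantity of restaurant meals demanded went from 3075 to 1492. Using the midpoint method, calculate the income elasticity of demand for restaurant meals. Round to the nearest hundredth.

1.53

%ΔQ = (1492 − 3075)/[(3075+1492)/2] = -1583/2283.5 ≈ -0.6932.
%ΔY = (11,999 − 19,000)/[(19,000+11,999)/2] = -7001/15499.5 ≈ -0.4517.
E_I = %ΔQ/%ΔY ≈ 1.53.
E_I > 1: normal good (luxury).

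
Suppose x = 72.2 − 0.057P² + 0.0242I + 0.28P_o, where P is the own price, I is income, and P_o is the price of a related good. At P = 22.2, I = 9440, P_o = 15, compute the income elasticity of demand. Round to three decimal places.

0.825

x = 72.2 − 0.057(22.2)² + 0.0242(9440) + 0.28(15) = 72.2 − 28.0919 + 228.448 + 4.2 = 276.7561.
∂x/∂I = +0.0242, so E_I = 0.0242·(9440/276.7561) ≈ 0.825.
E_I ∈ (0,1): normal good (necessity).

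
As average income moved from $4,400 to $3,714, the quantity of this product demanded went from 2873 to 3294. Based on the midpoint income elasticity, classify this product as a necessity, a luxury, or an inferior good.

inferior

%ΔQ = (3294 − 2873)/[(2873+3294)/2] = 421/3083.5 ≈ 0.1365.
%ΔI = (3,714 − 4,400)/[(4,400+3,714)/2] = -686/4057 ≈ -0.1691.
E_I = %ΔQ/%ΔI ≈ -0.807.
E_I < 0: inferior good.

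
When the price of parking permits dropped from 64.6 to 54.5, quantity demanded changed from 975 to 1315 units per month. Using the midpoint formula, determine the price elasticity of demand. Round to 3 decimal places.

%Δq = (1315 − 975)/[(975 + 1315)/2] = 340/1145 ≈ 0.2969.
%Δp = (54.5 − 64.6)/[(64.6 + 54.5)/2] = -10.1/59.55 ≈ -0.1696.
Arc elasticity E = %Δq/%Δp ≈ 0.2969/-0.1696 ≈ -1.751.
|E| > 1: demand is elastic over this range.

-1.751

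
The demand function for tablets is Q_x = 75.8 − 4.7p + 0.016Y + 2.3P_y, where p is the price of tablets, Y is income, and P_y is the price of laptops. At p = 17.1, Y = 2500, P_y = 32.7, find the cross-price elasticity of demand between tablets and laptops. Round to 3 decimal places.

0.680

At the given point, Q_x = 75.8 − 4.7(17.1) + 0.016(2500) + 2.3(32.7) = 75.8 − 80.37 + 40 + 75.21 = 110.64.
∂Q_x/∂P_y = +2.3, so E_xy = 2.3·(32.7/110.64) ≈ 0.680.
E_xy > 0: the goods are substitutes.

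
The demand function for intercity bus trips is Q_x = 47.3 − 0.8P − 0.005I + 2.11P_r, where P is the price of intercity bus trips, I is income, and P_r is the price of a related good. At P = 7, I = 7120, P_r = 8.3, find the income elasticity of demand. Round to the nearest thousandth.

Substituting, Q_x = 47.3 − 0.8(7) − 0.005(7120) + 2.11(8.3) = 47.3 − 5.6 − 35.6 + 17.513 = 23.613.
∂Q_x/∂I = −0.005, so E_I = -0.005·(7120/23.613) ≈ -1.508.
E_I < 0: inferior good.

-1.508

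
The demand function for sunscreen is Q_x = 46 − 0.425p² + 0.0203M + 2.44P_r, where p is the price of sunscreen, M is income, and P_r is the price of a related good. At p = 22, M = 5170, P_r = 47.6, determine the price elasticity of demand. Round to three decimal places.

Evaluating quantity at (p, M, P_r) gives Q_x = 46 − 0.425(22)² + 0.0203(5170) + 2.44(47.6) = 46 − 205.7 + 104.951 + 116.144 = 61.395.
∂Q_x/∂p = −2·0.425·p = -18.7, so E_p = -18.7·(22/61.395) ≈ -6.701.
|E_p| > 1: demand is elastic.

-6.701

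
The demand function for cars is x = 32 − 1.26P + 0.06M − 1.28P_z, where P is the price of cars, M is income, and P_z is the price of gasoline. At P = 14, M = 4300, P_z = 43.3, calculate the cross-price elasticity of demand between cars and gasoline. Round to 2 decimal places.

-0.26

At the given point, x = 32 − 1.26(14) + 0.06(4300) − 1.28(43.3) = 32 − 17.64 + 258 − 55.424 = 216.936.
∂x/∂P_z = −1.28, so E_xy = -1.28·(43.3/216.936) ≈ -0.26.
E_xy < 0: the goods are complements.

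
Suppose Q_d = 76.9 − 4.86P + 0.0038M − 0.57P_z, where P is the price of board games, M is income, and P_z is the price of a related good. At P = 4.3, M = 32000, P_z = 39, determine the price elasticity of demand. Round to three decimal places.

-0.135

Evaluating quantity at (P, M, P_z) gives Q_d = 76.9 − 4.86(4.3) + 0.0038(32000) − 0.57(39) = 76.9 − 20.898 + 121.6 − 22.23 = 155.372.
∂Q_d/∂P = −4.86, so E_p = (−4.86)·(4.3/155.372) ≈ -0.135.
|E_p| < 1: demand is inelastic.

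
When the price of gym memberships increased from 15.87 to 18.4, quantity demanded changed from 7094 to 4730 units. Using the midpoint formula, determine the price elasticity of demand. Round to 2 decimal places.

%ΔQ = (4730 − 7094)/[(7094 + 4730)/2] = -2364/5912 ≈ -0.3999.
%Δp = (18.4 − 15.87)/[(15.87 + 18.4)/2] = 2.53/17.135 ≈ 0.1477.
Arc elasticity E = %ΔQ/%Δp ≈ -0.3999/0.1477 ≈ -2.71.
|E| > 1: demand is elastic over this range.

-2.71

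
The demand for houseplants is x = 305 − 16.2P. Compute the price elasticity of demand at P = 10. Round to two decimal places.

At P = 10, x = 143.
dx/dP = −16.2.
Point elasticity E = (dx/dP)·(P/x) = -16.2 × 10/143 ≈ -1.13.
|E| > 1, so demand is elastic at this price.

-1.13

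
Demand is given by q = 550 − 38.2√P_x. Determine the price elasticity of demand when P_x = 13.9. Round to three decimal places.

-0.175

At P_x = 13.9, q = 407.5801.
dq/dP_x = −38.2/(2√P_x) = −38.2/(2·3.7283).
Point elasticity E = (dq/dP_x)·(P_x/q) = -5.123 × 13.9/407.5801 ≈ -0.175.
|E| < 1, so demand is inelastic at this price.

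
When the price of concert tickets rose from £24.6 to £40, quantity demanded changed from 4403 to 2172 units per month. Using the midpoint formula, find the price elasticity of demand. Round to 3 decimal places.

%Δq = (2172 − 4403)/[(4403 + 2172)/2] = -2231/3287.5 ≈ -0.6786.
%ΔP = (40 − 24.6)/[(24.6 + 40)/2] = 15.4/32.3 ≈ 0.4768.
Arc elasticity E = %Δq/%ΔP ≈ -0.6786/0.4768 ≈ -1.423.
|E| > 1: demand is elastic over this range.

-1.423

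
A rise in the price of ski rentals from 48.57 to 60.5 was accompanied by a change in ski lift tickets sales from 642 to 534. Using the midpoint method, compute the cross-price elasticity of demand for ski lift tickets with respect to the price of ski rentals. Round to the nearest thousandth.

-0.840

%ΔQ_x = (534 − 642)/[(642+534)/2] = -108/588 ≈ -0.1837.
%ΔP_y = (60.5 − 48.57)/[(48.57+60.5)/2] ≈ 0.2188.
E_xy = -0.1837/0.2188 ≈ -0.840.
E_xy < 0, so ski lift tickets and ski rentals are complements.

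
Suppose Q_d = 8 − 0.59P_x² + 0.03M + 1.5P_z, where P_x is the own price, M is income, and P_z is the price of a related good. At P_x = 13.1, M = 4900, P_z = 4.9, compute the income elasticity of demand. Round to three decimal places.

2.406

First evaluate Q_d: 8 − 0.59(13.1)² + 0.03(4900) + 1.5(4.9) = 8 − 101.2499 + 147 + 7.35 = 61.1001.
∂Q_d/∂M = +0.03, so E_I = 0.03·(4900/61.1001) ≈ 2.406.
E_I > 1: normal good (luxury).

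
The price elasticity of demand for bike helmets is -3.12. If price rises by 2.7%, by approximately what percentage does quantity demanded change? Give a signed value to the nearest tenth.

%ΔQ ≈ E × %ΔP = (-3.12) × (2.7%) ≈ -8.4%.

-8.4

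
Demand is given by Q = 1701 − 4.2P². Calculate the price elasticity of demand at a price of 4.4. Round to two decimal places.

-0.10

At P = 4.4, Q = 1619.688.
dQ/dP = −2·4.2·P = −36.96.
Point elasticity E = (dQ/dP)·(P/Q) = -36.96 × 4.4/1619.688 ≈ -0.10.
|E| < 1, so demand is inelastic at this price.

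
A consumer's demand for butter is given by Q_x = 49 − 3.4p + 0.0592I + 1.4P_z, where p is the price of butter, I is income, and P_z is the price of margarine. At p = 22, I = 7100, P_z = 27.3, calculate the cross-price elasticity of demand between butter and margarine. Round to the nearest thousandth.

Evaluating quantity at (p, I, P_z) gives Q_x = 49 − 3.4(22) + 0.0592(7100) + 1.4(27.3) = 49 − 74.8 + 420.32 + 38.22 = 432.74.
∂Q_x/∂P_z = +1.4, so E_xy = 1.4·(27.3/432.74) ≈ 0.088.
E_xy > 0: the goods are substitutes.

0.088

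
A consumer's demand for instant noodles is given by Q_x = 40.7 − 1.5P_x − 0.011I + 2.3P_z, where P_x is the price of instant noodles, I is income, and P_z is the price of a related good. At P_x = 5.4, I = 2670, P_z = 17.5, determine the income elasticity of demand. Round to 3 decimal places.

-0.675

First evaluate Q_x: 40.7 − 1.5(5.4) − 0.011(2670) + 2.3(17.5) = 40.7 − 8.1 − 29.37 + 40.25 = 43.48.
∂Q_x/∂I = −0.011, so E_I = -0.011·(2670/43.48) ≈ -0.675.
E_I < 0: inferior good.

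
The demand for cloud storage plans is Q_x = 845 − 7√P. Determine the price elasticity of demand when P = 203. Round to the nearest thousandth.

-0.067

At P = 203, Q_x = 745.2654.
dQ_x/dP = −7/(2√P) = −7/(2·14.2478).
Point elasticity E = (dQ_x/dP)·(P/Q_x) = -0.2457 × 203/745.2654 ≈ -0.067.
|E| < 1, so demand is inelastic at this price.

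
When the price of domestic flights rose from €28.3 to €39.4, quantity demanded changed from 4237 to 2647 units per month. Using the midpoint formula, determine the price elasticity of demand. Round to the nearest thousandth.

-1.409

%Δq = (2647 − 4237)/[(4237 + 2647)/2] = -1590/3442 ≈ -0.4619.
%ΔP = (39.4 − 28.3)/[(28.3 + 39.4)/2] = 11.1/33.85 ≈ 0.3279.
Arc elasticity E = %Δq/%ΔP ≈ -0.4619/0.3279 ≈ -1.409.
|E| > 1: demand is elastic over this range.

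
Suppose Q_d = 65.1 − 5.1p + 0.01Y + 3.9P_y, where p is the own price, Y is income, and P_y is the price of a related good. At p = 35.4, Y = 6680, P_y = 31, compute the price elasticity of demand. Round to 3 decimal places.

-2.498

First evaluate Q_d: 65.1 − 5.1(35.4) + 0.01(6680) + 3.9(31) = 65.1 − 180.54 + 66.8 + 120.9 = 72.26.
∂Q_d/∂p = −5.1, so E_p = (−5.1)·(35.4/72.26) ≈ -2.498.
|E_p| > 1: demand is elastic.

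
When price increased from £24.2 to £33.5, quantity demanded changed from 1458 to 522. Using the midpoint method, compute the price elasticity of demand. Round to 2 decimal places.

%Δq = (522 − 1458)/[(1458 + 522)/2] = -936/990 ≈ -0.9455.
%Δp = (33.5 − 24.2)/[(24.2 + 33.5)/2] = 9.3/28.85 ≈ 0.3224.
Arc elasticity E = %Δq/%Δp ≈ -0.9455/0.3224 ≈ -2.93.
|E| > 1: demand is elastic over this range.

-2.93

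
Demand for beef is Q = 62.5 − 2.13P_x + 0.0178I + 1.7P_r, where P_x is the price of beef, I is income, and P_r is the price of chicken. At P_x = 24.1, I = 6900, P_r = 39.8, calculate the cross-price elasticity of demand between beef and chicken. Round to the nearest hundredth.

0.34

Evaluating quantity at (P_x, I, P_r) gives Q = 62.5 − 2.13(24.1) + 0.0178(6900) + 1.7(39.8) = 62.5 − 51.333 + 122.82 + 67.66 = 201.647.
∂Q/∂P_r = +1.7, so E_xy = 1.7·(39.8/201.647) ≈ 0.34.
E_xy > 0: the goods are substitutes.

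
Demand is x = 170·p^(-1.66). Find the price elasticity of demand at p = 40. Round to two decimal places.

-1.66

For a Cobb–Douglas (constant-elasticity) form x = A·p^α·…, the elasticity with respect to p equals the exponent α at every point.
Here the exponent on p is -1.66, so the price elasticity of demand is -1.66.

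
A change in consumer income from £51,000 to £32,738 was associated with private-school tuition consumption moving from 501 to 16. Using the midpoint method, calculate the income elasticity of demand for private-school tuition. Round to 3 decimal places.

4.302

%ΔQ = (16 − 501)/[(501+16)/2] = -485/258.5 ≈ -1.8762.
%ΔI = (32,738 − 51,000)/[(51,000+32,738)/2] = -18262/41869 ≈ -0.4362.
E_I = %ΔQ/%ΔI ≈ 4.302.
E_I > 1: normal good (luxury).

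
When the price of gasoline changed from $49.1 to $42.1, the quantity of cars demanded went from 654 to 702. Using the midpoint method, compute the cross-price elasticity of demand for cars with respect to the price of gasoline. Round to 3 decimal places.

-0.461

%ΔQ_x = (702 − 654)/[(654+702)/2] = 48/678 ≈ 0.0708.
%ΔP_y = (42.1 − 49.1)/[(49.1+42.1)/2] ≈ -0.1535.
E_xy = 0.0708/-0.1535 ≈ -0.461.
E_xy < 0, so cars and gasoline are complements.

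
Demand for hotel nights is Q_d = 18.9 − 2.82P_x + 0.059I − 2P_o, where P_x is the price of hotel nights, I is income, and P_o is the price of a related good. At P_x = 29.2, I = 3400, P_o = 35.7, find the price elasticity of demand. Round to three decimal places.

-1.252

Q_d = 18.9 − 2.82(29.2) + 0.059(3400) − 2(35.7) = 18.9 − 82.344 + 200.6 − 71.4 = 65.756.
∂Q_d/∂P_x = −2.82, so E_p = (−2.82)·(29.2/65.756) ≈ -1.252.
|E_p| > 1: demand is elastic.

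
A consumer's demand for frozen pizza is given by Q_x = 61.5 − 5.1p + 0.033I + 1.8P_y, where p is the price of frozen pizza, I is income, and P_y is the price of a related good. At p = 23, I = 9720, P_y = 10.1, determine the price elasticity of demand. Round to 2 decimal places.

-0.41

Substituting, Q_x = 61.5 − 5.1(23) + 0.033(9720) + 1.8(10.1) = 61.5 − 117.3 + 320.76 + 18.18 = 283.14.
∂Q_x/∂p = −5.1, so E_p = (−5.1)·(23/283.14) ≈ -0.41.
|E_p| < 1: demand is inelastic.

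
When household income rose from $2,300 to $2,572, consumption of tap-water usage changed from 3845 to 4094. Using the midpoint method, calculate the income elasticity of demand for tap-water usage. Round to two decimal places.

%ΔQ = (4094 − 3845)/[(3845+4094)/2] = 249/3969.5 ≈ 0.0627.
%ΔM = (2,572 − 2,300)/[(2,300+2,572)/2] = 272/2436 ≈ 0.1117.
E_I = %ΔQ/%ΔM ≈ 0.56.
E_I ∈ (0,1): normal good (necessity).

0.56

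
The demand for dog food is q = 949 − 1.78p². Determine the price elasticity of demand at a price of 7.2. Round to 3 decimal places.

-0.215

At p = 7.2, q = 856.7248.
dq/dp = −2·1.78·p = −25.632.
Point elasticity E = (dq/dp)·(p/q) = -25.632 × 7.2/856.7248 ≈ -0.215.
|E| < 1, so demand is inelastic at this price.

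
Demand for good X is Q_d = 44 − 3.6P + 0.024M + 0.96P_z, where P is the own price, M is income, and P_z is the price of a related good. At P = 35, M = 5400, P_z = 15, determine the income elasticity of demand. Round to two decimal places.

At the given point, Q_d = 44 − 3.6(35) + 0.024(5400) + 0.96(15) = 44 − 126 + 129.6 + 14.4 = 62.
∂Q_d/∂M = +0.024, so E_I = 0.024·(5400/62) ≈ 2.09.
E_I > 1: normal good (luxury).

2.09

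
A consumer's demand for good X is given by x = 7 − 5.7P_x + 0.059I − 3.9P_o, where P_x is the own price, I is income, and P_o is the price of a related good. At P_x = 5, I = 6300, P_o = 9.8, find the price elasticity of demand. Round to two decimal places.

-0.09

x = 7 − 5.7(5) + 0.059(6300) − 3.9(9.8) = 7 − 28.5 + 371.7 − 38.22 = 311.98.
∂x/∂P_x = −5.7, so E_p = (−5.7)·(5/311.98) ≈ -0.09.
|E_p| < 1: demand is inelastic.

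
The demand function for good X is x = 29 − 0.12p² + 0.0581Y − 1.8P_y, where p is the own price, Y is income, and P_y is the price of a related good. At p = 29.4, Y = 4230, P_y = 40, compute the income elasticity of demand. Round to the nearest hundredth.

2.48

x = 29 − 0.12(29.4)² + 0.0581(4230) − 1.8(40) = 29 − 103.7232 + 245.763 − 72 = 99.0398.
∂x/∂Y = +0.0581, so E_I = 0.0581·(4230/99.0398) ≈ 2.48.
E_I > 1: normal good (luxury).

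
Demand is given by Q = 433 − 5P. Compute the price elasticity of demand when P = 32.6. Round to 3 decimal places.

-0.604

At P = 32.6, Q = 270.
dQ/dP = −5.
Point elasticity E = (dQ/dP)·(P/Q) = -5 × 32.6/270 ≈ -0.604.
|E| < 1, so demand is inelastic at this price.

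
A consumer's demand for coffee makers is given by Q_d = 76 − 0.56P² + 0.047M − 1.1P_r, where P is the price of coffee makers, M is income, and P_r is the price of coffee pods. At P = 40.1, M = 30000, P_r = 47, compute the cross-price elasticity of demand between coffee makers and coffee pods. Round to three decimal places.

-0.097

At the given point, Q_d = 76 − 0.56(40.1)² + 0.047(30000) − 1.1(47) = 76 − 900.4856 + 1410 − 51.7 = 533.8144.
∂Q_d/∂P_r = −1.1, so E_xy = -1.1·(47/533.8144) ≈ -0.097.
E_xy < 0: the goods are complements.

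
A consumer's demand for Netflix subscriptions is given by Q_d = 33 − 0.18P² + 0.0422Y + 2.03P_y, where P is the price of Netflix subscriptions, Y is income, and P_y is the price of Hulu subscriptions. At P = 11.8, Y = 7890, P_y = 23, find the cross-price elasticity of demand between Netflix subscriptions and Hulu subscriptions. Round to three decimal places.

At the given point, Q_d = 33 − 0.18(11.8)² + 0.0422(7890) + 2.03(23) = 33 − 25.0632 + 332.958 + 46.69 = 387.5848.
∂Q_d/∂P_y = +2.03, so E_xy = 2.03·(23/387.5848) ≈ 0.120.
E_xy > 0: the goods are substitutes.

0.120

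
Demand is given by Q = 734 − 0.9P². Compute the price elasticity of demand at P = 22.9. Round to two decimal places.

-3.60

At P = 22.9, Q = 262.031.
dQ/dP = −2·0.9·P = −41.22.
Point elasticity E = (dQ/dP)·(P/Q) = -41.22 × 22.9/262.031 ≈ -3.60.
|E| > 1, so demand is elastic at this price.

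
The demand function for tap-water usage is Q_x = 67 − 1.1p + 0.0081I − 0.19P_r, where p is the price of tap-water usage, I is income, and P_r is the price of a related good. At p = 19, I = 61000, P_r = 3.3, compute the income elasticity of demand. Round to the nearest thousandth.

0.916

Substituting, Q_x = 67 − 1.1(19) + 0.0081(61000) − 0.19(3.3) = 67 − 20.9 + 494.1 − 0.627 = 539.573.
∂Q_x/∂I = +0.0081, so E_I = 0.0081·(61000/539.573) ≈ 0.916.
E_I ∈ (0,1): normal good (necessity).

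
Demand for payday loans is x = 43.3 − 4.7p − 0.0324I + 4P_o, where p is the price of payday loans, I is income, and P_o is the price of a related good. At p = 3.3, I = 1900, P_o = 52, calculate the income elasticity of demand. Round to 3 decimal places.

-0.353

At the given point, x = 43.3 − 4.7(3.3) − 0.0324(1900) + 4(52) = 43.3 − 15.51 − 61.56 + 208 = 174.23.
∂x/∂I = −0.0324, so E_I = -0.0324·(1900/174.23) ≈ -0.353.
E_I < 0: inferior good.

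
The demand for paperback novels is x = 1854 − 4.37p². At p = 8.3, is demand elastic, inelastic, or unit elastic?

At p = 8.3, x = 1552.9507.
dx/dp = −2·4.37·p = −72.542.
Point elasticity E = (dx/dp)·(p/x) = -72.542 × 8.3/1552.9507 ≈ -0.388.
|E| ≈ 0.388 < 1, so demand is inelastic.

inelastic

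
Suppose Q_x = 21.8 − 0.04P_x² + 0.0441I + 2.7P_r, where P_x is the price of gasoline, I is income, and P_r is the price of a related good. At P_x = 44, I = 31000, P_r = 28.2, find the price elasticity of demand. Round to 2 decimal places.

-0.11

Substituting, Q_x = 21.8 − 0.04(44)² + 0.0441(31000) + 2.7(28.2) = 21.8 − 77.44 + 1367.1 + 76.14 = 1387.6.
∂Q_x/∂P_x = −2·0.04·P_x = -3.52, so E_p = -3.52·(44/1387.6) ≈ -0.11.
|E_p| < 1: demand is inelastic.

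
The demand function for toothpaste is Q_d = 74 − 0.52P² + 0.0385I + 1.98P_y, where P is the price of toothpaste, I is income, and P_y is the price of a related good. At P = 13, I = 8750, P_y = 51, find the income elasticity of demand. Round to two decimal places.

0.79

Evaluating quantity at (P, I, P_y) gives Q_d = 74 − 0.52(13)² + 0.0385(8750) + 1.98(51) = 74 − 87.88 + 336.875 + 100.98 = 423.975.
∂Q_d/∂I = +0.0385, so E_I = 0.0385·(8750/423.975) ≈ 0.79.
E_I ∈ (0,1): normal good (necessity).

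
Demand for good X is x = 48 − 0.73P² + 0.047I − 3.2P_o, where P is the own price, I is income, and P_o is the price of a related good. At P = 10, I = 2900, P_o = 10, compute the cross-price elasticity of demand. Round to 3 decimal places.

x = 48 − 0.73(10)² + 0.047(2900) − 3.2(10) = 48 − 73 + 136.3 − 32 = 79.3.
∂x/∂P_o = −3.2, so E_xy = -3.2·(10/79.3) ≈ -0.404.
E_xy < 0: the goods are complements.

-0.404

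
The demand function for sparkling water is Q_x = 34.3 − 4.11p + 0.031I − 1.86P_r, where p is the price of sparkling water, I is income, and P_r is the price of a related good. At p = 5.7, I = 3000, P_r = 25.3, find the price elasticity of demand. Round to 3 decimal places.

First evaluate Q_x: 34.3 − 4.11(5.7) + 0.031(3000) − 1.86(25.3) = 34.3 − 23.427 + 93 − 47.058 = 56.815.
∂Q_x/∂p = −4.11, so E_p = (−4.11)·(5.7/56.815) ≈ -0.412.
|E_p| < 1: demand is inelastic.

-0.412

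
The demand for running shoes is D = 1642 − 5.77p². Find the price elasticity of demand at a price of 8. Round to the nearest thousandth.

At p = 8, D = 1272.72.
dD/dp = −2·5.77·p = −92.32.
Point elasticity E = (dD/dp)·(p/D) = -92.32 × 8/1272.72 ≈ -0.580.
|E| < 1, so demand is inelastic at this price.

-0.580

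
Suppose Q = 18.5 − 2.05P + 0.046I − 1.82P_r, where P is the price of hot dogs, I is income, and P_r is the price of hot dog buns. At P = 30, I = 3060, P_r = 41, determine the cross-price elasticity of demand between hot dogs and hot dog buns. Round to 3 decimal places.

Q = 18.5 − 2.05(30) + 0.046(3060) − 1.82(41) = 18.5 − 61.5 + 140.76 − 74.62 = 23.14.
∂Q/∂P_r = −1.82, so E_xy = -1.82·(41/23.14) ≈ -3.225.
E_xy < 0: the goods are complements.

-3.225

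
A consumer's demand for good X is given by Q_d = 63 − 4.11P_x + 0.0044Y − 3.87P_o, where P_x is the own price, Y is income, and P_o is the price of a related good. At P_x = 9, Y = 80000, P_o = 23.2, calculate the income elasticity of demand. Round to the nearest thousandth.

Substituting, Q_d = 63 − 4.11(9) + 0.0044(80000) − 3.87(23.2) = 63 − 36.99 + 352 − 89.784 = 288.226.
∂Q_d/∂Y = +0.0044, so E_I = 0.0044·(80000/288.226) ≈ 1.221.
E_I > 1: normal good (luxury).

1.221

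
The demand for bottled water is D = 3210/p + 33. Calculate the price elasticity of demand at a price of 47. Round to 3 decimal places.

At p = 47, D = 101.2979.
dD/dp = −3210/p² = −1.4531.
Point elasticity E = (dD/dp)·(p/D) = -1.4531 × 47/101.2979 ≈ -0.674.
|E| < 1, so demand is inelastic at this price.

-0.674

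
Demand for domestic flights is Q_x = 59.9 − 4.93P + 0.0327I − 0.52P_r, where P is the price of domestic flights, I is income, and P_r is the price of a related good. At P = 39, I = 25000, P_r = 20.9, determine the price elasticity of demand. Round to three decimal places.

-0.285

Substituting, Q_x = 59.9 − 4.93(39) + 0.0327(25000) − 0.52(20.9) = 59.9 − 192.27 + 817.5 − 10.868 = 674.262.
∂Q_x/∂P = −4.93, so E_p = (−4.93)·(39/674.262) ≈ -0.285.
|E_p| < 1: demand is inelastic.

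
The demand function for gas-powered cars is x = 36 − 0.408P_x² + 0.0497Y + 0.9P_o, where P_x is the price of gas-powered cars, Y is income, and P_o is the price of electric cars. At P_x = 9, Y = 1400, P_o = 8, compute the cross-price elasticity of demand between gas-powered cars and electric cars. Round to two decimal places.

0.09

x = 36 − 0.408(9)² + 0.0497(1400) + 0.9(8) = 36 − 33.048 + 69.58 + 7.2 = 79.732.
∂x/∂P_o = +0.9, so E_xy = 0.9·(8/79.732) ≈ 0.09.
E_xy > 0: the goods are substitutes.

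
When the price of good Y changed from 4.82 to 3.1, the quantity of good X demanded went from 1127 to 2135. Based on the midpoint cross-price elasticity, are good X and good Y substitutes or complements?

%ΔQ_x = (2135 − 1127)/[(1127+2135)/2] = 1008/1631 ≈ 0.6180.
%ΔP_y = (3.1 − 4.82)/[(4.82+3.1)/2] ≈ -0.4343.
E_xy = 0.6180/-0.4343 ≈ -1.423.
E_xy < 0, so the goods are complements.

complements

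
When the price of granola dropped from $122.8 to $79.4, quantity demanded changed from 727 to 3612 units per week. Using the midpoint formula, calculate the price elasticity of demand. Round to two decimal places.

%Δq = (3612 − 727)/[(727 + 3612)/2] = 2885/2169.5 ≈ 1.3298.
%Δp = (79.4 − 122.8)/[(122.8 + 79.4)/2] = -43.4/101.1 ≈ -0.4293.
Arc elasticity E = %Δq/%Δp ≈ 1.3298/-0.4293 ≈ -3.10.
|E| > 1: demand is elastic over this range.

-3.10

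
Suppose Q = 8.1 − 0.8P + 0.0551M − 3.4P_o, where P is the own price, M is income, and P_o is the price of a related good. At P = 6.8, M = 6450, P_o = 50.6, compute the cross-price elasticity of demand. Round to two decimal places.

At the given point, Q = 8.1 − 0.8(6.8) + 0.0551(6450) − 3.4(50.6) = 8.1 − 5.44 + 355.395 − 172.04 = 186.015.
∂Q/∂P_o = −3.4, so E_xy = -3.4·(50.6/186.015) ≈ -0.92.
E_xy < 0: the goods are complements.

-0.92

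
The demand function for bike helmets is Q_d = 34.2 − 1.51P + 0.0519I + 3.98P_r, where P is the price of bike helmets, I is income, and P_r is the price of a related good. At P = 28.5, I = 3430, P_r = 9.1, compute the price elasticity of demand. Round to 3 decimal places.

-0.210

Evaluating quantity at (P, I, P_r) gives Q_d = 34.2 − 1.51(28.5) + 0.0519(3430) + 3.98(9.1) = 34.2 − 43.035 + 178.017 + 36.218 = 205.4.
∂Q_d/∂P = −1.51, so E_p = (−1.51)·(28.5/205.4) ≈ -0.210.
|E_p| < 1: demand is inelastic.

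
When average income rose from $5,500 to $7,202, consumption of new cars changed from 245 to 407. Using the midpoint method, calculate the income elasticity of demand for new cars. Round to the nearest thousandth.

1.854

%ΔQ = (407 − 245)/[(245+407)/2] = 162/326 ≈ 0.4969.
%ΔY = (7,202 − 5,500)/[(5,500+7,202)/2] = 1702/6351 ≈ 0.2680.
E_I = %ΔQ/%ΔY ≈ 1.854.
E_I > 1: normal good (luxury).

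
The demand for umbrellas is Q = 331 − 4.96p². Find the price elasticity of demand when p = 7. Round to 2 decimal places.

At p = 7, Q = 87.96.
dQ/dp = −2·4.96·p = −69.44.
Point elasticity E = (dQ/dp)·(p/Q) = -69.44 × 7/87.96 ≈ -5.53.
|E| > 1, so demand is elastic at this price.

-5.53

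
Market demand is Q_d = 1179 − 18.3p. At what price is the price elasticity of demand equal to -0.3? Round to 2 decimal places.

Set −bp/(a − bp) = −0.3 ⇒ bp = 0.3(a − bp) ⇒ bp(1+0.3) = 0.3·a.
p = 0.3·1179/(18.3·1.3) ≈ 14.87.

14.87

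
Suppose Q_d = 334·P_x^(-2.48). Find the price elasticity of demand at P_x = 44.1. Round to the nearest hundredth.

For a Cobb–Douglas (constant-elasticity) form Q_d = A·P_x^α·…, the elasticity with respect to P_x equals the exponent α at every point.
Here the exponent on P_x is -2.48, so the price elasticity of demand is -2.48.

-2.48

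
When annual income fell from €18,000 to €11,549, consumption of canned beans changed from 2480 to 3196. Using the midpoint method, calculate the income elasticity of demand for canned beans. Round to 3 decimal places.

%ΔQ = (3196 − 2480)/[(2480+3196)/2] = 716/2838 ≈ 0.2523.
%ΔY = (11,549 − 18,000)/[(18,000+11,549)/2] = -6451/14774.5 ≈ -0.4366.
E_I = %ΔQ/%ΔY ≈ -0.578.
E_I < 0: inferior good.

-0.578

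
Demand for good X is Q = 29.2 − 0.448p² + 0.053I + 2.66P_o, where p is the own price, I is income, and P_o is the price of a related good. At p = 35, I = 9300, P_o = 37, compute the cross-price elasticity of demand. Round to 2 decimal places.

At the given point, Q = 29.2 − 0.448(35)² + 0.053(9300) + 2.66(37) = 29.2 − 548.8 + 492.9 + 98.42 = 71.72.
∂Q/∂P_o = +2.66, so E_xy = 2.66·(37/71.72) ≈ 1.37.
E_xy > 0: the goods are substitutes.

1.37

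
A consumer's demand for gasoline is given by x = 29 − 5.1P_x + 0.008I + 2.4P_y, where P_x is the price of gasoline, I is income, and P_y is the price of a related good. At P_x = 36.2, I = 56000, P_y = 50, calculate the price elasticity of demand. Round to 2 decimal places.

-0.45

At the given point, x = 29 − 5.1(36.2) + 0.008(56000) + 2.4(50) = 29 − 184.62 + 448 + 120 = 412.38.
∂x/∂P_x = −5.1, so E_p = (−5.1)·(36.2/412.38) ≈ -0.45.
|E_p| < 1: demand is inelastic.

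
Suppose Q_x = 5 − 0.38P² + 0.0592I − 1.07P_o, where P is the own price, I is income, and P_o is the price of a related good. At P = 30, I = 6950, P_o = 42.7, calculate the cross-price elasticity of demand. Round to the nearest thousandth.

At the given point, Q_x = 5 − 0.38(30)² + 0.0592(6950) − 1.07(42.7) = 5 − 342 + 411.44 − 45.689 = 28.751.
∂Q_x/∂P_o = −1.07, so E_xy = -1.07·(42.7/28.751) ≈ -1.589.
E_xy < 0: the goods are complements.

-1.589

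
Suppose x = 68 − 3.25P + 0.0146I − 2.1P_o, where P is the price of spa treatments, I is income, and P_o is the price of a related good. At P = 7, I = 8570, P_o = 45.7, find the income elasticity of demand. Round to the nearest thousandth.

x = 68 − 3.25(7) + 0.0146(8570) − 2.1(45.7) = 68 − 22.75 + 125.122 − 95.97 = 74.402.
∂x/∂I = +0.0146, so E_I = 0.0146·(8570/74.402) ≈ 1.682.
E_I > 1: normal good (luxury).

1.682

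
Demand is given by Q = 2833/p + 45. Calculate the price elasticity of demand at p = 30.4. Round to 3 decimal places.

-0.674

At p = 30.4, Q = 138.1908.
dQ/dp = −2833/p² = −3.0655.
Point elasticity E = (dQ/dp)·(p/Q) = -3.0655 × 30.4/138.1908 ≈ -0.674.
|E| < 1, so demand is inelastic at this price.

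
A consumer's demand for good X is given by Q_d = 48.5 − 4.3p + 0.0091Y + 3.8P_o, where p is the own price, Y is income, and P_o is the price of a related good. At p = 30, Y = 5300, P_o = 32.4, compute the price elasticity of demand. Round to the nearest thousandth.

Q_d = 48.5 − 4.3(30) + 0.0091(5300) + 3.8(32.4) = 48.5 − 129 + 48.23 + 123.12 = 90.85.
∂Q_d/∂p = −4.3, so E_p = (−4.3)·(30/90.85) ≈ -1.420.
|E_p| > 1: demand is elastic.

-1.420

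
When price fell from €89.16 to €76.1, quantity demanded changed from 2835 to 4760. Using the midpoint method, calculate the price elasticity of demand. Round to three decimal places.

%Δq = (4760 − 2835)/[(2835 + 4760)/2] = 1925/3797.5 ≈ 0.5069.
%Δp = (76.1 − 89.16)/[(89.16 + 76.1)/2] = -13.06/82.63 ≈ -0.1581.
Arc elasticity E = %Δq/%Δp ≈ 0.5069/-0.1581 ≈ -3.207.
|E| > 1: demand is elastic over this range.

-3.207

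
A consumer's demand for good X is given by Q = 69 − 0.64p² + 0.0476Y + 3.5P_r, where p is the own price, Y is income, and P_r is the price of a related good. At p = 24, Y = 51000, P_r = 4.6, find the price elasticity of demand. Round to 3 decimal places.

-0.344

Substituting, Q = 69 − 0.64(24)² + 0.0476(51000) + 3.5(4.6) = 69 − 368.64 + 2427.6 + 16.1 = 2144.06.
∂Q/∂p = −2·0.64·p = -30.72, so E_p = -30.72·(24/2144.06) ≈ -0.344.
|E_p| < 1: demand is inelastic.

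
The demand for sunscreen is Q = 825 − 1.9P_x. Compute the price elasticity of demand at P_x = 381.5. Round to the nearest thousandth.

At P_x = 381.5, Q = 100.15.
dQ/dP_x = −1.9.
Point elasticity E = (dQ/dP_x)·(P_x/Q) = -1.9 × 381.5/100.15 ≈ -7.238.
|E| > 1, so demand is elastic at this price.

-7.238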